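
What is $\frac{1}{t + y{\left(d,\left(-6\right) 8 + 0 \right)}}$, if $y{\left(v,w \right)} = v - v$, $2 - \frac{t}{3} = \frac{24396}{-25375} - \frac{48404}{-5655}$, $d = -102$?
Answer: $- \frac{329875}{5540006} \approx -0.059544$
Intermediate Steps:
$t = - \frac{5540006}{329875}$ ($t = 6 - 3 \left(\frac{24396}{-25375} - \frac{48404}{-5655}\right) = 6 - 3 \left(24396 \left(- \frac{1}{25375}\right) - - \frac{48404}{5655}\right) = 6 - 3 \left(- \frac{24396}{25375} + \frac{48404}{5655}\right) = 6 - \frac{7519256}{329875} = - \frac{5540006}{329875} \approx -16.794$)
$y{\left(v,w \right)} = 0$
$\frac{1}{t + y{\left(d,\left(-6\right) 8 + 0 \right)}} = \frac{1}{- \frac{5540006}{329875} + 0} = \frac{1}{- \frac{5540006}{329875}} = - \frac{329875}{5540006}$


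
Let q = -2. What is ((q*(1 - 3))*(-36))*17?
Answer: -2448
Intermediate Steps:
((q*(1 - 3))*(-36))*17 = (-2*(1 - 3)*(-36))*17 = (-2*(-2)*(-36))*17 = (4*(-36))*17 = -144*17 = -2448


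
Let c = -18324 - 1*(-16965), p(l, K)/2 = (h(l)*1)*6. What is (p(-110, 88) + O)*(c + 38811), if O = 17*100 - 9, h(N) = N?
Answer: 13894692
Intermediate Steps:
O = 1691 (O = 1700 - 9 = 1691)
p(l, K) = 12*l (p(l, K) = 2*((l*1)*6) = 2*(l*6) = 2*(6*l) = 12*l)
c = -1359 (c = -18324 + 16965 = -1359)
(p(-110, 88) + O)*(c + 38811) = (12*(-110) + 1691)*(-1359 + 38811) = (-1320 + 1691)*37452 = 371*37452 = 13894692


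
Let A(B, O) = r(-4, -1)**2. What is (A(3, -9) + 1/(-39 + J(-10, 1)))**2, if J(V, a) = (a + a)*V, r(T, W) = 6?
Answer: 4507129/3481 ≈ 1294.8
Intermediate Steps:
J(V, a) = 2*V*a (J(V, a) = (2*a)*V = 2*V*a)
A(B, O) = 36 (A(B, O) = 6**2 = 36)
(A(3, -9) + 1/(-39 + J(-10, 1)))**2 = (36 + 1/(-39 + 2*(-10)*1))**2 = (36 + 1/(-39 - 20))**2 = (36 + 1/(-59))**2 = (36 - 1/59)**2 = (2123/59)**2 = 4507129/3481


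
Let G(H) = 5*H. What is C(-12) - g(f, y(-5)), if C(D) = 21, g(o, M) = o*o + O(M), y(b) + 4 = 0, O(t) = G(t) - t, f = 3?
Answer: 28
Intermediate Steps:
O(t) = 4*t (O(t) = 5*t - t = 4*t)
y(b) = -4 (y(b) = -4 + 0 = -4)
g(o, M) = o² + 4*M (g(o, M) = o*o + 4*M = o² + 4*M)
C(-12) - g(f, y(-5)) = 21 - (3² + 4*(-4)) = 21 - (9 - 16) = 21 - 1*(-7) = 21 + 7 = 28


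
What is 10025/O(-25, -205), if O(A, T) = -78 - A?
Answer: -10025/53 ≈ -189.15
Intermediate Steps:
10025/O(-25, -205) = 10025/(-78 - 1*(-25)) = 10025/(-78 + 25) = 10025/(-53) = 10025*(-1/53) = -10025/53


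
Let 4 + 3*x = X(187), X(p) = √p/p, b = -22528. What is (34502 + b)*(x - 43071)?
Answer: -1547244358/3 + 11974*√187/561 ≈ -5.1575e+8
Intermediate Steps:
X(p) = p^(-½)
x = -4/3 + √187/561 (x = -4/3 + 1/(3*√187) = -4/3 + (√187/187)/3 = -4/3 + √187/561 ≈ -1.3090)
(34502 + b)*(x - 43071) = (34502 - 22528)*((-4/3 + √187/561) - 43071) = 11974*(-129217/3 + √187/561) = -1547244358/3 + 11974*√187/561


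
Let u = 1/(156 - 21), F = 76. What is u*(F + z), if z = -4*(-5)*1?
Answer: 32/45 ≈ 0.71111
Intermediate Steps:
u = 1/135 ≈ 0.0074074
z = 20 (z = 20*1 = 20)
u*(F + z) = (76 + 20)/135 = (1/135)*96 = 32/45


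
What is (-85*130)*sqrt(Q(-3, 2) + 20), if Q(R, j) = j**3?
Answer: -22100*sqrt(7) ≈ -58471.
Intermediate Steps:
(-85*130)*sqrt(Q(-3, 2) + 20) = (-85*130)*sqrt(2**3 + 20) = -11050*sqrt(8 + 20) = -22100*sqrt(7)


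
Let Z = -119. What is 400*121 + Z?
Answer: 48281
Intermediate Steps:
400*121 + Z = 400*121 - 119 = 48400 - 119 = 48281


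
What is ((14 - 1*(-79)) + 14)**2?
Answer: 11449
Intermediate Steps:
((14 - 1*(-79)) + 14)**2 = ((14 + 79) + 14)**2 = (93 + 14)**2 = 107**2 = 11449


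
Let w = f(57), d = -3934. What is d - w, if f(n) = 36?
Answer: -3970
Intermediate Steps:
w = 36
d - w = -3934 - 1*36 = -3934 - 36 = -3970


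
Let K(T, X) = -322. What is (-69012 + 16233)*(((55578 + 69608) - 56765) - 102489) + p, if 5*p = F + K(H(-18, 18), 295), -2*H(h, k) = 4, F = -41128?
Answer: 1798066682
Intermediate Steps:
H(h, k) = -2 (H(h, k) = -½*4 = -2)
p = -8290 (p = (-41128 - 322)/5 = (⅕)*(-41450) = -8290)
(-69012 + 16233)*(((55578 + 69608) - 56765) - 102489) + p = (-69012 + 16233)*(((55578 + 69608) - 56765) - 102489) - 8290 = -52779*((125186 - 56765) - 102489) - 8290 = -52779*(68421 - 102489) - 8290 = -52779*(-34068) - 8290 = 1798074972 - 8290 = 1798066682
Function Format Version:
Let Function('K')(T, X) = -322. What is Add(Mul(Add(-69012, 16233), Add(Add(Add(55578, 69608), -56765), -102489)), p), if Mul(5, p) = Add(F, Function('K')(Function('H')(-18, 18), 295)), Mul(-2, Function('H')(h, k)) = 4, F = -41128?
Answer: 1798066682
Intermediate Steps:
Function('H')(h, k) = -2 (Function('H')(h, k) = Mul(Rational(-1, 2), 4) = -2)
p = -8290 (p = Mul(Rational(1, 5), Add(-41128, -322)) = Mul(Rational(1, 5), -41450) = -8290)
Add(Mul(Add(-69012, 16233), Add(Add(Add(55578, 69608), -56765), -102489)), p) = Add(Mul(Add(-69012, 16233), Add(Add(Add(55578, 69608), -56765), -102489)), -8290) = Add(Mul(-52779, Add(Add(125186, -56765), -102489)), -8290) = Add(Mul(-52779, Add(68421, -102489)), -8290) = Add(Mul(-52779, -34068), -8290) = Add(1798074972, -8290) = 1798066682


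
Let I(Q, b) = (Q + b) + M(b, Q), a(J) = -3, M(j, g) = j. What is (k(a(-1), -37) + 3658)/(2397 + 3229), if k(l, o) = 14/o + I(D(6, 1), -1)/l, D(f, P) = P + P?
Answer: 67666/104081 ≈ 0.65013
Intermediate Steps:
D(f, P) = 2*P
I(Q, b) = Q + 2*b (I(Q, b) = (Q + b) + b = Q + 2*b)
k(l, o) = 14/o (k(l, o) = 14/o + (2*1 + 2*(-1))/l = 14/o + (2 - 2)/l = 14/o + 0/l = 14/o + 0 = 14/o)
(k(a(-1), -37) + 3658)/(2397 + 3229) = (14/(-37) + 3658)/(2397 + 3229) = (14*(-1/37) + 3658)/5626 = (-14/37 + 3658)*(1/5626) = (135332/37)*(1/5626) = 67666/104081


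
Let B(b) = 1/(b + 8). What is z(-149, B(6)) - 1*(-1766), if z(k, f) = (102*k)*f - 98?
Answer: 4077/7 ≈ 582.43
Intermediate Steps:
B(b) = 1/(8 + b)
z(k, f) = -98 + 102*f*k (z(k, f) = 102*f*k - 98 = -98 + 102*f*k)
z(-149, B(6)) - 1*(-1766) = (-98 + 102*(-149)/(8 + 6)) - 1*(-1766) = (-98 + 102*(-149)/14) + 1766 = (-98 + 102*(1/14)*(-149)) + 1766 = (-98 - 7599/7) + 1766 = -8285/7 + 1766 = 4077/7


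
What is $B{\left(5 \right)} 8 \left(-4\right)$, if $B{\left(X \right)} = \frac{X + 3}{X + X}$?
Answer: $- \frac{128}{5} \approx -25.6$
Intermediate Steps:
$B{\left(X \right)} = \frac{3 + X}{2 X}$
$B{\left(5 \right)} 8 \left(-4\right) = \frac{3 + 5}{2 \cdot 5} \cdot 8 \left(-4\right) = \frac{1}{2} \cdot \frac{1}{5} \cdot 8 \cdot 8 \left(-4\right) = \frac{4}{5} \cdot 8 \left(-4\right) = \frac{32}{5} \left(-4\right) = - \frac{128}{5}$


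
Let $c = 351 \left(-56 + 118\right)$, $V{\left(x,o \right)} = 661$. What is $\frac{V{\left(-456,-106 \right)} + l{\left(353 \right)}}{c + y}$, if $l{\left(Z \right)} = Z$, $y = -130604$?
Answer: $- \frac{507}{54421} \approx -0.0093163$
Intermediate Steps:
$c = 21762$ ($c = 351 \cdot 62 = 21762$)
$\frac{V{\left(-456,-106 \right)} + l{\left(353 \right)}}{c + y} = \frac{661 + 353}{21762 - 130604} = \frac{1014}{-108842} = 1014 \left(- \frac{1}{108842}\right) = - \frac{507}{54421}$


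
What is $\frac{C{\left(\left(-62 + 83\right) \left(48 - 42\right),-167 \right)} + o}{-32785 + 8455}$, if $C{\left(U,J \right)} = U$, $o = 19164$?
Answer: $- \frac{643}{811} \approx -0.79285$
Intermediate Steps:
$\frac{C{\left(\left(-62 + 83\right) \left(48 - 42\right),-167 \right)} + o}{-32785 + 8455} = \frac{\left(-62 + 83\right) \left(48 - 42\right) + 19164}{-32785 + 8455} = \frac{21 \cdot 6 + 19164}{-24330} = \left(126 + 19164\right) \left(- \frac{1}{24330}\right) = 19290 \left(- \frac{1}{24330}\right) = - \frac{643}{811}$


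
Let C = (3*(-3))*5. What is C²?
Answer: 2025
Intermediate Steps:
C = -45 (C = -9*5 = -45)
C² = (-45)² = 2025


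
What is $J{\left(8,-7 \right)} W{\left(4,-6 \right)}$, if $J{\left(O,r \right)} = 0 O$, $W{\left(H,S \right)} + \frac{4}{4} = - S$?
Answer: $0$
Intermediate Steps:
$W{\left(H,S \right)} = -1 - S$
$J{\left(O,r \right)} = 0$
$J{\left(8,-7 \right)} W{\left(4,-6 \right)} = 0 \left(-1 - -6\right) = 0 \left(-1 + 6\right) = 0 \cdot 5 = 0$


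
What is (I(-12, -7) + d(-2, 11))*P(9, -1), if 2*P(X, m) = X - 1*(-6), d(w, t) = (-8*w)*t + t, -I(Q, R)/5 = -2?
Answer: 2955/2 ≈ 1477.5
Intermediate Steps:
I(Q, R) = 10 (I(Q, R) = -5*(-2) = 10)
d(w, t) = t - 8*t*w (d(w, t) = -8*t*w + t = t - 8*t*w)
P(X, m) = 3 + X/2 (P(X, m) = (X - 1*(-6))/2 = (X + 6)/2 = (6 + X)/2 = 3 + X/2)
(I(-12, -7) + d(-2, 11))*P(9, -1) = (10 + 11*(1 - 8*(-2)))*(3 + (½)*9) = (10 + 11*(1 + 16))*(3 + 9/2) = (10 + 11*17)*(15/2) = (10 + 187)*(15/2) = 197*(15/2) = 2955/2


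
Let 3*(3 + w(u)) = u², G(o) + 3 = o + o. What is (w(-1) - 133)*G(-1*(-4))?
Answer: -2035/3 ≈ -678.33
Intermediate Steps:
G(o) = -3 + 2*o (G(o) = -3 + (o + o) = -3 + 2*o)
w(u) = -3 + u²/3
(w(-1) - 133)*G(-1*(-4)) = ((-3 + (⅓)*(-1)²) - 133)*(-3 + 2*(-1*(-4))) = ((-3 + (⅓)*1) - 133)*(-3 + 2*4) = ((-3 + ⅓) - 133)*(-3 + 8) = (-8/3 - 133)*5 = -407/3*5 = -2035/3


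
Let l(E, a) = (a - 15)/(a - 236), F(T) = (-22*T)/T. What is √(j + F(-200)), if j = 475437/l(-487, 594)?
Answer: 2*√2737282137/193 ≈ 542.17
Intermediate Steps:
F(T) = -22
l(E, a) = (-15 + a)/(-236 + a)
j = 56735482/193 (j = 475437/(((-15 + 594)/(-236 + 594))) = 475437/((579/358)) = 475437/(((1/358)*579)) = 475437/(579/358) = 475437*(358/579) = 56735482/193 ≈ 2.9397e+5)
√(j + F(-200)) = √(56735482/193 - 22) = √(56731236/193) = 2*√2737282137/193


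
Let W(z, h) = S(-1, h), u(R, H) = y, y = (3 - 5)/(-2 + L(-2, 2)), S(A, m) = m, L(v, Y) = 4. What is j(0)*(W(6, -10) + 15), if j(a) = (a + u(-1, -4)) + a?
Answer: -5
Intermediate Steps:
y = -1 (y = (3 - 5)/(-2 + 4) = -2/2 = -2*½ = -1)
u(R, H) = -1
W(z, h) = h
j(a) = -1 + 2*a (j(a) = (a - 1) + a = (-1 + a) + a = -1 + 2*a)
j(0)*(W(6, -10) + 15) = (-1 + 2*0)*(-10 + 15) = (-1 + 0)*5 = -1*5 = -5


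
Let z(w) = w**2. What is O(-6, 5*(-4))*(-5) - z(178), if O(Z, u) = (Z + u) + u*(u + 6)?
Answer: -32954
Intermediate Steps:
O(Z, u) = Z + u + u*(6 + u) (O(Z, u) = (Z + u) + u*(6 + u) = Z + u + u*(6 + u))
O(-6, 5*(-4))*(-5) - z(178) = (-6 + (5*(-4))**2 + 7*(5*(-4)))*(-5) - 1*178**2 = (-6 + (-20)**2 + 7*(-20))*(-5) - 1*31684 = (-6 + 400 - 140)*(-5) - 31684 = 254*(-5) - 31684 = -1270 - 31684 = -32954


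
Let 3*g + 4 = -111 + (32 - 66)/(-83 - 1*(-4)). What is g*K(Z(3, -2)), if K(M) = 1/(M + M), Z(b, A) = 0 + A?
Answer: 3017/316 ≈ 9.5475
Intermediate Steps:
Z(b, A) = A
K(M) = 1/(2*M)
g = -3017/79 (g = -4/3 + (-111 + (32 - 66)/(-83 - 1*(-4)))/3 = -4/3 + (-111 - 34/(-83 + 4))/3 = -4/3 + (-111 - 34/(-79))/3 = -4/3 + (-111 - 34*(-1/79))/3 = -4/3 + (-111 + 34/79)/3 = -4/3 + (1/3)*(-8735/79) = -4/3 - 8735/237 = -3017/79 ≈ -38.190)
g*K(Z(3, -2)) = -3017/(158*(-2)) = -3017*(-1)/(158*2) = -3017/79*(-1/4) = 3017/316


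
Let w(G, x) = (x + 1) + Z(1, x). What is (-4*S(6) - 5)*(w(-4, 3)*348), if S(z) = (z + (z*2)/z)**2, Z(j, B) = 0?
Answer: -363312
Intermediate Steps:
S(z) = (2 + z)**2 (S(z) = (z + (2*z)/z)**2 = (z + 2)**2 = (2 + z)**2)
w(G, x) = 1 + x (w(G, x) = (x + 1) + 0 = (1 + x) + 0 = 1 + x)
(-4*S(6) - 5)*(w(-4, 3)*348) = (-4*(2 + 6)**2 - 5)*((1 + 3)*348) = (-4*8**2 - 5)*(4*348) = (-4*64 - 5)*1392 = (-256 - 5)*1392 = -261*1392 = -363312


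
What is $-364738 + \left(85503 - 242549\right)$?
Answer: $-521784$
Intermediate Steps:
$-364738 + \left(85503 - 242549\right) = -364738 - 157046 = -521784$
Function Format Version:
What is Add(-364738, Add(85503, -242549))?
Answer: -521784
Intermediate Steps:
Add(-364738, Add(85503, -242549)) = Add(-364738, -157046) = -521784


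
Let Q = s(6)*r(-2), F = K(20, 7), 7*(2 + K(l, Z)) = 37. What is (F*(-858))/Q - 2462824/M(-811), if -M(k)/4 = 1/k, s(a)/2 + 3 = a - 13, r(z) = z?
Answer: -69907269107/140 ≈ -4.9934e+8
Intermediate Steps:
K(l, Z) = 23/7 (K(l, Z) = -2 + (1/7)*37 = -2 + 37/7 = 23/7)
s(a) = -32 + 2*a (s(a) = -6 + 2*(a - 13) = -6 + 2*(-13 + a) = -6 + (-26 + 2*a) = -32 + 2*a)
F = 23/7 ≈ 3.2857
M(k) = -4/k
Q = 40 (Q = (-32 + 2*6)*(-2) = (-32 + 12)*(-2) = -20*(-2) = 40)
(F*(-858))/Q - 2462824/M(-811) = ((23/7)*(-858))/40 - 2462824/((-4/(-811))) = -19734/7*1/40 - 2462824/((-4*(-1/811))) = -9867/140 - 2462824/4/811 = -9867/140 - 2462824*811/4 = -9867/140 - 499337566 = -69907269107/140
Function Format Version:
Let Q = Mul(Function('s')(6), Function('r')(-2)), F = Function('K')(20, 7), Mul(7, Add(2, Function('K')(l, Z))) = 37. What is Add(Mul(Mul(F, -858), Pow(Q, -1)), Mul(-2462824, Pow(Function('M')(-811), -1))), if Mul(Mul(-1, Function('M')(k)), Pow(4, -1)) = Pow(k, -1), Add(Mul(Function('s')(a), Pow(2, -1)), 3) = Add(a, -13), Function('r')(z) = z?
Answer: Rational(-69907269107, 140) ≈ -4.9934e+8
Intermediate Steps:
Function('K')(l, Z) = Rational(23, 7) (Function('K')(l, Z) = Add(-2, Mul(Rational(1, 7), 37)) = Add(-2, Rational(37, 7)) = Rational(23, 7))
Function('s')(a) = Add(-32, Mul(2, a)) (Function('s')(a) = Add(-6, Mul(2, Add(a, -13))) = Add(-6, Mul(2, Add(-13, a))) = Add(-6, Add(-26, Mul(2, a))) = Add(-32, Mul(2, a)))
F = Rational(23, 7) ≈ 3.2857
Function('M')(k) = Mul(-4, Pow(k, -1))
Q = 40 (Q = Mul(Add(-32, Mul(2, 6)), -2) = Mul(Add(-32, 12), -2) = Mul(-20, -2) = 40)
Add(Mul(Mul(F, -858), Pow(Q, -1)), Mul(-2462824, Pow(Function('M')(-811), -1))) = Add(Mul(Mul(Rational(23, 7), -858), Pow(40, -1)), Mul(-2462824, Pow(Mul(-4, Pow(-811, -1)), -1))) = Add(Mul(Rational(-19734, 7), Rational(1, 40)), Mul(-2462824, Pow(Mul(-4, Rational(-1, 811)), -1))) = Add(Rational(-9867, 140), Mul(-2462824, Pow(Rational(4, 811), -1))) = Add(Rational(-9867, 140), Mul(-2462824, Rational(811, 4))) = Add(Rational(-9867, 140), -499337566) = Rational(-69907269107, 140)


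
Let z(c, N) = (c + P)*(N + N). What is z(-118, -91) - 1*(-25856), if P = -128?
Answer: 70628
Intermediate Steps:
z(c, N) = 2*N*(-128 + c) (z(c, N) = (c - 128)*(N + N) = (-128 + c)*(2*N) = 2*N*(-128 + c))
z(-118, -91) - 1*(-25856) = 2*(-91)*(-128 - 118) - 1*(-25856) = 2*(-91)*(-246) + 25856 = 44772 + 25856 = 70628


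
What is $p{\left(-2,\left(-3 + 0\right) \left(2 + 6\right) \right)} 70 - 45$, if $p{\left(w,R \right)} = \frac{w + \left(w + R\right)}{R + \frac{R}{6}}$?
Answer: $25$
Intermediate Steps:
$p{\left(w,R \right)} = \frac{6 \left(R + 2 w\right)}{7 R}$ ($p{\left(w,R \right)} = \frac{w + \left(R + w\right)}{R + R \frac{1}{6}} = \frac{R + 2 w}{R + \frac{R}{6}} = \frac{R + 2 w}{\frac{7}{6} R} = \left(R + 2 w\right) \frac{6}{7 R} = \frac{6 \left(R + 2 w\right)}{7 R}$)
$p{\left(-2,\left(-3 + 0\right) \left(2 + 6\right) \right)} 70 - 45 = \frac{6 \left(\left(-3 + 0\right) \left(2 + 6\right) + 2 \left(-2\right)\right)}{7 \left(-3 + 0\right) \left(2 + 6\right)} 70 - 45 = \frac{6 \left(\left(-3\right) 8 - 4\right)}{7 \left(\left(-3\right) 8\right)} 70 - 45 = \frac{6 \left(-24 - 4\right)}{7 \left(-24\right)} 70 - 45 = \frac{6}{7} \left(- \frac{1}{24}\right) \left(-28\right) 70 - 45 = 1 \cdot 70 - 45 = 70 - 45 = 25$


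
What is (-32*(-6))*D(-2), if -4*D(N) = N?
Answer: 96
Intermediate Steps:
D(N) = -N/4
(-32*(-6))*D(-2) = (-32*(-6))*(-¼*(-2)) = 192*(½) = 96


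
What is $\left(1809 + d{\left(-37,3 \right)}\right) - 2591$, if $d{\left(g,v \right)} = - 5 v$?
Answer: $-797$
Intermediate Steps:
$\left(1809 + d{\left(-37,3 \right)}\right) - 2591 = \left(1809 - 15\right) - 2591 = 1794 - 2591 = -797$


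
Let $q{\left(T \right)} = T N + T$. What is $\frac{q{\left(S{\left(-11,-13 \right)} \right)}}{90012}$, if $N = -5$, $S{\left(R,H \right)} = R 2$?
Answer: $\frac{22}{22503} \approx 0.00097765$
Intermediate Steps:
$S{\left(R,H \right)} = 2 R$
$q{\left(T \right)} = - 4 T$ ($q{\left(T \right)} = T \left(-5\right) + T = - 5 T + T = - 4 T$)
$\frac{q{\left(S{\left(-11,-13 \right)} \right)}}{90012} = \frac{\left(-4\right) 2 \left(-11\right)}{90012} = \left(-4\right) \left(-22\right) \frac{1}{90012} = 88 \cdot \frac{1}{90012} = \frac{22}{22503}$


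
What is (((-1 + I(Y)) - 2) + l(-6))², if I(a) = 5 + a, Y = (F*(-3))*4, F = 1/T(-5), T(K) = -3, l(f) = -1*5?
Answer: 1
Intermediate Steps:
l(f) = -5
F = -⅓ (F = 1/(-3) = -⅓ ≈ -0.33333)
Y = 4 (Y = -⅓*(-3)*4 = 1*4 = 4)
(((-1 + I(Y)) - 2) + l(-6))² = (((-1 + (5 + 4)) - 2) - 5)² = (((-1 + 9) - 2) - 5)² = ((8 - 2) - 5)² = (6 - 5)² = 1² = 1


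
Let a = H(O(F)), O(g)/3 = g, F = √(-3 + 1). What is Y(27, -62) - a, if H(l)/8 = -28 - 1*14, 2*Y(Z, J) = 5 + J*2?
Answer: 553/2 ≈ 276.50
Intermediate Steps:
Y(Z, J) = 5/2 + J (Y(Z, J) = (5 + J*2)/2 = (5 + 2*J)/2 = 5/2 + J)
F = I*√2 (F = √(-2) = I*√2 ≈ 1.4142*I)
O(g) = 3*g
H(l) = -336 (H(l) = 8*(-28 - 1*14) = 8*(-28 - 14) = 8*(-42) = -336)
a = -336
Y(27, -62) - a = (5/2 - 62) - 1*(-336) = -119/2 + 336 = 553/2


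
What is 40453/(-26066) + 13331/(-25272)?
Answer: -684907031/329369976 ≈ -2.0794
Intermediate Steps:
40453/(-26066) + 13331/(-25272) = 40453*(-1/26066) + 13331*(-1/25272) = -40453/26066 - 13331/25272 = -684907031/329369976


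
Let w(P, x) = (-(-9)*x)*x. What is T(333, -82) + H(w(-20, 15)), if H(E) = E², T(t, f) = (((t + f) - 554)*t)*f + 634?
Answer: 12374977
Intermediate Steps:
w(P, x) = 9*x² (w(P, x) = (9*x)*x = 9*x²)
T(t, f) = 634 + f*t*(-554 + f + t) (T(t, f) = (((f + t) - 554)*t)*f + 634 = ((-554 + f + t)*t)*f + 634 = (t*(-554 + f + t))*f + 634 = f*t*(-554 + f + t) + 634 = 634 + f*t*(-554 + f + t))
T(333, -82) + H(w(-20, 15)) = (634 - 82*333² + 333*(-82)² - 554*(-82)*333) + (9*15²)² = (634 - 82*110889 + 333*6724 + 15127524) + (9*225)² = (634 - 9092898 + 2239092 + 15127524) + 2025² = 8274352 + 4100625 = 12374977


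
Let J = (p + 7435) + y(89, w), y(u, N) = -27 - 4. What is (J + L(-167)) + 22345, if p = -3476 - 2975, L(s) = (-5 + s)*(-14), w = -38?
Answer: 25706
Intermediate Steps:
L(s) = 70 - 14*s
y(u, N) = -31
p = -6451
J = 953 (J = (-6451 + 7435) - 31 = 984 - 31 = 953)
(J + L(-167)) + 22345 = (953 + (70 - 14*(-167))) + 22345 = (953 + (70 + 2338)) + 22345 = (953 + 2408) + 22345 = 3361 + 22345 = 25706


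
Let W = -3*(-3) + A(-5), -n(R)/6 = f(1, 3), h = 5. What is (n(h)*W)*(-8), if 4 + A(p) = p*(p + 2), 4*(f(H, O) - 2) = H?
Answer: 2160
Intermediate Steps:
f(H, O) = 2 + H/4
A(p) = -4 + p*(2 + p) (A(p) = -4 + p*(p + 2) = -4 + p*(2 + p))
n(R) = -27/2 (n(R) = -6*(2 + (¼)*1) = -6*(2 + ¼) = -6*9/4 = -27/2)
W = 20 (W = -3*(-3) + (-4 + (-5)² + 2*(-5)) = 9 + (-4 + 25 - 10) = 9 + 11 = 20)
(n(h)*W)*(-8) = -27/2*20*(-8) = -270*(-8) = 2160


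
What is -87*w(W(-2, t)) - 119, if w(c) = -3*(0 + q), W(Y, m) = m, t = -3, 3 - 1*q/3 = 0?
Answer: 2230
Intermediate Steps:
q = 9 (q = 9 - 3*0 = 9 + 0 = 9)
w(c) = -27 (w(c) = -3*(0 + 9) = -3*9 = -27)
-87*w(W(-2, t)) - 119 = -87*(-27) - 119 = 2349 - 119 = 2230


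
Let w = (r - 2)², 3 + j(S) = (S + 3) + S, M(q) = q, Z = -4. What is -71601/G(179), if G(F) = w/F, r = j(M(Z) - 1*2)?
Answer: -12816579/196 ≈ -65391.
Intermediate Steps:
j(S) = 2*S (j(S) = -3 + ((S + 3) + S) = -3 + ((3 + S) + S) = -3 + (3 + 2*S) = 2*S)
r = -12 (r = 2*(-4 - 1*2) = 2*(-4 - 2) = 2*(-6) = -12)
w = 196 (w = (-12 - 2)² = (-14)² = 196)
G(F) = 196/F
-71601/G(179) = -71601/(196/179) = -71601/(196*(1/179)) = -71601/196/179 = -71601*179/196 = -12816579/196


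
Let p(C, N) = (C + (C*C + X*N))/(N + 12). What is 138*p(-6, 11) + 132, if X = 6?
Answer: 708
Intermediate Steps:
p(C, N) = (C + C² + 6*N)/(12 + N) (p(C, N) = (C + (C*C + 6*N))/(N + 12) = (C + (C² + 6*N))/(12 + N) = (C + C² + 6*N)/(12 + N))
138*p(-6, 11) + 132 = 138*((-6 + (-6)² + 6*11)/(12 + 11)) + 132 = 138*((-6 + 36 + 66)/23) + 132 = 138*((1/23)*96) + 132 = 138*(96/23) + 132 = 576 + 132 = 708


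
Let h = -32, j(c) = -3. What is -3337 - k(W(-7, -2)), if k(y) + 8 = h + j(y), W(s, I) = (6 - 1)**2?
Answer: -3294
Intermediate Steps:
W(s, I) = 25 (W(s, I) = 5**2 = 25)
k(y) = -43 (k(y) = -8 + (-32 - 3) = -8 - 35 = -43)
-3337 - k(W(-7, -2)) = -3337 - 1*(-43) = -3337 + 43 = -3294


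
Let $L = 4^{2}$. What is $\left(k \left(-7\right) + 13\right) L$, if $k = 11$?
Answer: $-1024$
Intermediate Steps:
$L = 16$
$\left(k \left(-7\right) + 13\right) L = \left(11 \left(-7\right) + 13\right) 16 = \left(-77 + 13\right) 16 = \left(-64\right) 16 = -1024$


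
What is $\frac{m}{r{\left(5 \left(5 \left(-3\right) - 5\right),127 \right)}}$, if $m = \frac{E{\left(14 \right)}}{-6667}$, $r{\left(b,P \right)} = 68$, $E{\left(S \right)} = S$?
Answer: $- \frac{7}{226678} \approx -3.0881 \cdot 10^{-5}$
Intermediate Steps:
$m = - \frac{14}{6667}$ ($m = \frac{14}{-6667} = 14 \left(- \frac{1}{6667}\right) = - \frac{14}{6667} \approx -0.0020999$)
$\frac{m}{r{\left(5 \left(5 \left(-3\right) - 5\right),127 \right)}} = - \frac{14}{6667 \cdot 68} = \left(- \frac{14}{6667}\right) \frac{1}{68} = - \frac{7}{226678}$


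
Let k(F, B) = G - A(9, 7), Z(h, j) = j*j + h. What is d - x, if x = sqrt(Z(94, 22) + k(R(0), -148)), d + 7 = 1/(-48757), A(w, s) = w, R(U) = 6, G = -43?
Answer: -341300/48757 - sqrt(526) ≈ -29.935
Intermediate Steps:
Z(h, j) = h + j**2 (Z(h, j) = j**2 + h = h + j**2)
k(F, B) = -52 (k(F, B) = -43 - 1*9 = -43 - 9 = -52)
d = -341300/48757 (d = -7 + 1/(-48757) = -7 - 1/48757 = -341300/48757 ≈ -7.0000)
x = sqrt(526) (x = sqrt((94 + 22**2) - 52) = sqrt((94 + 484) - 52) = sqrt(578 - 52) = sqrt(526) ≈ 22.935)
d - x = -341300/48757 - sqrt(526)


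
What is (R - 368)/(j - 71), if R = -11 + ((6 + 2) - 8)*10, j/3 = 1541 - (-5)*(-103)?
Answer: -379/3007 ≈ -0.12604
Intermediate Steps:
j = 3078 (j = 3*(1541 - (-5)*(-103)) = 3*(1541 - 1*515) = 3*(1541 - 515) = 3*1026 = 3078)
R = -11 (R = -11 + (8 - 8)*10 = -11 + 0*10 = -11 + 0 = -11)
(R - 368)/(j - 71) = (-11 - 368)/(3078 - 71) = -379/3007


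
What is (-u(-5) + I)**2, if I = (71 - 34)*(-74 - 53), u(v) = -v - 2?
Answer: 22108804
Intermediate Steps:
u(v) = -2 - v
I = -4699 (I = 37*(-127) = -4699)
(-u(-5) + I)**2 = (-(-2 - 1*(-5)) - 4699)**2 = (-(-2 + 5) - 4699)**2 = (-1*3 - 4699)**2 = (-3 - 4699)**2 = (-4702)**2 = 22108804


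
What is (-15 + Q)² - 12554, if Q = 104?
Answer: -4633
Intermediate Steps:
(-15 + Q)² - 12554 = (-15 + 104)² - 12554 = 89² - 12554 = 7921 - 12554 = -4633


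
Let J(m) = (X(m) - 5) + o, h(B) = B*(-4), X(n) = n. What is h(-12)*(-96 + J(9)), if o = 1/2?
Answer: -4392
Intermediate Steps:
o = ½ ≈ 0.50000
h(B) = -4*B
J(m) = -9/2 + m (J(m) = (m - 5) + ½ = (-5 + m) + ½ = -9/2 + m)
h(-12)*(-96 + J(9)) = (-4*(-12))*(-96 + (-9/2 + 9)) = 48*(-96 + 9/2) = 48*(-183/2) = -4392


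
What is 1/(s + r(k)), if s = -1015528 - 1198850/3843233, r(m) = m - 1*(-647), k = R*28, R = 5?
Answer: -3843233/3899887296503 ≈ -9.8547e-7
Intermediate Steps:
k = 140 (k = 5*28 = 140)
r(m) = 647 + m (r(m) = m + 647 = 647 + m)
s = -3902911920874/3843233 (s = -1015528 - 1198850/3843233 = -3902911920874/3843233 ≈ -1.0155e+6)
1/(s + r(k)) = 1/(-3902911920874/3843233 + (647 + 140)) = 1/(-3902911920874/3843233 + 787) = 1/(-3899887296503/3843233) = -3843233/3899887296503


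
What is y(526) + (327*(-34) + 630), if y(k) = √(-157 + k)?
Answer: -10488 + 3*√41 ≈ -10469.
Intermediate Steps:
y(526) + (327*(-34) + 630) = √(-157 + 526) + (327*(-34) + 630) = √369 + (-11118 + 630) = 3*√41 - 10488 = -10488 + 3*√41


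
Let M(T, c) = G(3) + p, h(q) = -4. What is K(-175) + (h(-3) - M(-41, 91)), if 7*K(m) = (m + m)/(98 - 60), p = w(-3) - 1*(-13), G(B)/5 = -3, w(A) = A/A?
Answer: -82/19 ≈ -4.3158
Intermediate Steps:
w(A) = 1
G(B) = -15 (G(B) = 5*(-3) = -15)
p = 14 (p = 1 - 1*(-13) = 1 + 13 = 14)
M(T, c) = -1 (M(T, c) = -15 + 14 = -1)
K(m) = m/133 (K(m) = ((m + m)/(98 - 60))/7 = ((2*m)/38)/7 = ((2*m)*(1/38))/7 = (m/19)/7 = m/133)
K(-175) + (h(-3) - M(-41, 91)) = (1/133)*(-175) + (-4 - 1*(-1)) = -25/19 + (-4 + 1) = -25/19 - 3 = -82/19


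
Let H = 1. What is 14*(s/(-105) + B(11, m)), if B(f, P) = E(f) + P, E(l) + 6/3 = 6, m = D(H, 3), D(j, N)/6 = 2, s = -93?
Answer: 1182/5 ≈ 236.40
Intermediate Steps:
D(j, N) = 12 (D(j, N) = 6*2 = 12)
m = 12
E(l) = 4 (E(l) = -2 + 6 = 4)
B(f, P) = 4 + P
14*(s/(-105) + B(11, m)) = 14*(-93/(-105) + (4 + 12)) = 14*(-93*(-1/105) + 16) = 14*(31/35 + 16) = 14*(591/35) = 1182/5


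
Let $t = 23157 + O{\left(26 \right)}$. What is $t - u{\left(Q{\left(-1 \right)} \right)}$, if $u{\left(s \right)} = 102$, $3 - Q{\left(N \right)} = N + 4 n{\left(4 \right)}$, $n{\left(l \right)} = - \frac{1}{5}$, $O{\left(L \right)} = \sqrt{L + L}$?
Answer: $23055 + 2 \sqrt{13} \approx 23062.0$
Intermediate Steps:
$O{\left(L \right)} = \sqrt{2} \sqrt{L}$ ($O{\left(L \right)} = \sqrt{2 L} = \sqrt{2} \sqrt{L}$)
$t = 23157 + 2 \sqrt{13}$ ($t = 23157 + \sqrt{2} \sqrt{26} = 23157 + 2 \sqrt{13} \approx 23164.0$)
$n{\left(l \right)} = - \frac{1}{5}$ ($n{\left(l \right)} = \left(-1\right) \frac{1}{5} = - \frac{1}{5}$)
$Q{\left(N \right)} = \frac{19}{5} - N$ ($Q{\left(N \right)} = 3 - \left(N + 4 \left(- \frac{1}{5}\right)\right) = 3 - \left(N - \frac{4}{5}\right) = 3 - \left(- \frac{4}{5} + N\right) = \frac{19}{5} - N$)
$t - u{\left(Q{\left(-1 \right)} \right)} = \left(23157 + 2 \sqrt{13}\right) - 102 = 23055 + 2 \sqrt{13}$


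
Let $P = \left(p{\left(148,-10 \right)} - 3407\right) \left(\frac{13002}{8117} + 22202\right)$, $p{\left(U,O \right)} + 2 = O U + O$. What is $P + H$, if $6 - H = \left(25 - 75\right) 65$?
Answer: $- \frac{882903860812}{8117} \approx -1.0877 \cdot 10^{8}$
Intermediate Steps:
$p{\left(U,O \right)} = -2 + O + O U$ ($p{\left(U,O \right)} = -2 + \left(O U + O\right) = -2 + \left(O + O U\right) = -2 + O + O U$)
$P = - \frac{882930289764}{8117}$ ($P = \left(\left(-2 - 10 - 1480\right) - 3407\right) \left(\frac{13002}{8117} + 22202\right) = \left(\left(-2 - 10 - 1480\right) - 3407\right) \left(13002 \cdot \frac{1}{8117} + 22202\right) = \left(-1492 - 3407\right) \left(\frac{13002}{8117} + 22202\right) = \left(-4899\right) \frac{180226636}{8117} = - \frac{882930289764}{8117} \approx -1.0878 \cdot 10^{8}$)
$H = 3256$ ($H = 6 - \left(25 - 75\right) 65 = 6 - \left(-50\right) 65 = 6 - -3250 = 6 + 3250 = 3256$)
$P + H = - \frac{882930289764}{8117} + 3256 = - \frac{882903860812}{8117}$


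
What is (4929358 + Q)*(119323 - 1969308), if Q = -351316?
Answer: -8469309029370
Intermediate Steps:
(4929358 + Q)*(119323 - 1969308) = (4929358 - 351316)*(119323 - 1969308) = 4578042*(-1849985) = -8469309029370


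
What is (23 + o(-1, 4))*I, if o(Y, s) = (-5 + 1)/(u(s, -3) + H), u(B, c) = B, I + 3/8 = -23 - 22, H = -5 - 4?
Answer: -43197/40 ≈ -1079.9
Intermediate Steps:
H = -9
I = -363/8 (I = -3/8 + (-23 - 22) = -3/8 - 45 = -363/8 ≈ -45.375)
o(Y, s) = -4/(-9 + s) (o(Y, s) = (-5 + 1)/(s - 9) = -4/(-9 + s))
(23 + o(-1, 4))*I = (23 - 4/(-9 + 4))*(-363/8) = (23 - 4/(-5))*(-363/8) = (23 - 4*(-⅕))*(-363/8) = (23 + ⅘)*(-363/8) = (119/5)*(-363/8) = -43197/40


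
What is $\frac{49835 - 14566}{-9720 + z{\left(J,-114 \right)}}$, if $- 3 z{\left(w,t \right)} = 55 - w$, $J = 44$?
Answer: $- \frac{105807}{29171} \approx -3.6271$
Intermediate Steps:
$z{\left(w,t \right)} = - \frac{55}{3} + \frac{w}{3}$ ($z{\left(w,t \right)} = - \frac{55 - w}{3} = - \frac{55}{3} + \frac{w}{3}$)
$\frac{49835 - 14566}{-9720 + z{\left(J,-114 \right)}} = \frac{49835 - 14566}{-9720 + \left(- \frac{55}{3} + \frac{1}{3} \cdot 44\right)} = \frac{35269}{-9720 + \left(- \frac{55}{3} + \frac{44}{3}\right)} = \frac{35269}{-9720 - \frac{11}{3}} = \frac{35269}{- \frac{29171}{3}} = 35269 \left(- \frac{3}{29171}\right) = - \frac{105807}{29171}$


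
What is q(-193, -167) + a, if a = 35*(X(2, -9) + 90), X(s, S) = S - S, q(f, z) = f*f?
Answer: 40399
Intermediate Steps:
q(f, z) = f**2
X(s, S) = 0
a = 3150 (a = 35*(0 + 90) = 35*90 = 3150)
q(-193, -167) + a = (-193)**2 + 3150 = 37249 + 3150 = 40399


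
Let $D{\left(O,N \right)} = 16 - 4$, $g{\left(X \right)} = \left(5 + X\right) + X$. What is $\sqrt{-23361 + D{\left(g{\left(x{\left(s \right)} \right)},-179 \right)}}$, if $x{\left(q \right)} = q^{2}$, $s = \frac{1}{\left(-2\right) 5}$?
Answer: $i \sqrt{23349} \approx 152.8 i$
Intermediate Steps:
$s = - \frac{1}{10}$ ($s = \left(- \frac{1}{2}\right) \frac{1}{5} = - \frac{1}{10} \approx -0.1$)
$g{\left(X \right)} = 5 + 2 X$
$D{\left(O,N \right)} = 12$
$\sqrt{-23361 + D{\left(g{\left(x{\left(s \right)} \right)},-179 \right)}} = \sqrt{-23361 + 12} = \sqrt{-23349} = i \sqrt{23349}$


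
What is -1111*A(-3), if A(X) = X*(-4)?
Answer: -13332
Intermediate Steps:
A(X) = -4*X
-1111*A(-3) = -(-4444)*(-3) = -1111*12 = -13332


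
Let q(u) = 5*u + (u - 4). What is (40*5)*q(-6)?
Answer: -8000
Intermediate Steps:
q(u) = -4 + 6*u (q(u) = 5*u + (-4 + u) = -4 + 6*u)
(40*5)*q(-6) = (40*5)*(-4 + 6*(-6)) = 200*(-4 - 36) = 200*(-40) = -8000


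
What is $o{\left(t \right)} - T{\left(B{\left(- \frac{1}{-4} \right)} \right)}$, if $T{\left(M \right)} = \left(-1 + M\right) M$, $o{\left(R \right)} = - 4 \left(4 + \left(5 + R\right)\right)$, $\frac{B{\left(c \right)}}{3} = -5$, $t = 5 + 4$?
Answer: $-312$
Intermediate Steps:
$t = 9$
$B{\left(c \right)} = -15$ ($B{\left(c \right)} = 3 \left(-5\right) = -15$)
$o{\left(R \right)} = -36 - 4 R$ ($o{\left(R \right)} = - 4 \left(9 + R\right) = -36 - 4 R$)
$T{\left(M \right)} = M \left(-1 + M\right)$
$o{\left(t \right)} - T{\left(B{\left(- \frac{1}{-4} \right)} \right)} = \left(-36 - 36\right) - - 15 \left(-1 - 15\right) = \left(-36 - 36\right) - \left(-15\right) \left(-16\right) = -72 - 240 = -312$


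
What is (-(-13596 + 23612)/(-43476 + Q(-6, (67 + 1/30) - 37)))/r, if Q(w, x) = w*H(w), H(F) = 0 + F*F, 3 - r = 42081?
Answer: -1252/229808997 ≈ -5.4480e-6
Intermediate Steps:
r = -42078 (r = 3 - 1*42081 = 3 - 42081 = -42078)
H(F) = F² (H(F) = 0 + F² = F²)
Q(w, x) = w³ (Q(w, x) = w*w² = w³)
(-(-13596 + 23612)/(-43476 + Q(-6, (67 + 1/30) - 37)))/r = -(-13596 + 23612)/(-43476 + (-6)³)/(-42078) = -10016/(-43476 - 216)*(-1/42078) = -10016/(-43692)*(-1/42078) = -10016*(-1)/43692*(-1/42078) = -1*(-2504/10923)*(-1/42078) = (2504/10923)*(-1/42078) = -1252/229808997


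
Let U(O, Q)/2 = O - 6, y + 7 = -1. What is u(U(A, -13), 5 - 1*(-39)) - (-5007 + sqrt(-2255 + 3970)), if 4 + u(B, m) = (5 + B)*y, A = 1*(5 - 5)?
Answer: 5059 - 7*sqrt(35) ≈ 5017.6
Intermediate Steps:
y = -8 (y = -7 - 1 = -8)
A = 0 (A = 1*0 = 0)
U(O, Q) = -12 + 2*O (U(O, Q) = 2*(O - 6) = 2*(-6 + O) = -12 + 2*O)
u(B, m) = -44 - 8*B (u(B, m) = -4 + (5 + B)*(-8) = -4 + (-40 - 8*B) = -44 - 8*B)
u(U(A, -13), 5 - 1*(-39)) - (-5007 + sqrt(-2255 + 3970)) = (-44 - 8*(-12 + 2*0)) - (-5007 + sqrt(-2255 + 3970)) = (-44 - 8*(-12 + 0)) - (-5007 + sqrt(1715)) = (-44 - 8*(-12)) - (-5007 + 7*sqrt(35)) = (-44 + 96) + (5007 - 7*sqrt(35)) = 52 + (5007 - 7*sqrt(35)) = 5059 - 7*sqrt(35)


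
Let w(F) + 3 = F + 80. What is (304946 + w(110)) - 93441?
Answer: 211692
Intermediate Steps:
w(F) = 77 + F (w(F) = -3 + (F + 80) = -3 + (80 + F) = 77 + F)
(304946 + w(110)) - 93441 = (304946 + (77 + 110)) - 93441 = (304946 + 187) - 93441 = 305133 - 93441 = 211692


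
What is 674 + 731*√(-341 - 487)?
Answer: 674 + 4386*I*√23 ≈ 674.0 + 21035.0*I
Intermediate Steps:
674 + 731*√(-341 - 487) = 674 + 731*√(-828) = 674 + 731*(6*I*√23) = 674 + 4386*I*√23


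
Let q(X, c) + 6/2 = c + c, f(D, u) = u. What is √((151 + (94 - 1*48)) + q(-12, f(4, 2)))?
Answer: 3*√22 ≈ 14.071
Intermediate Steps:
q(X, c) = -3 + 2*c (q(X, c) = -3 + (c + c) = -3 + 2*c)
√((151 + (94 - 1*48)) + q(-12, f(4, 2))) = √((151 + (94 - 1*48)) + (-3 + 2*2)) = √((151 + (94 - 48)) + (-3 + 4)) = √((151 + 46) + 1) = √(197 + 1) = √198 = 3*√22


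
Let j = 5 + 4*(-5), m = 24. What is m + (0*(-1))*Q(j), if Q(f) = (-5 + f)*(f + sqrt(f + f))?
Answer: 24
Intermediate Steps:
j = -15 (j = 5 - 20 = -15)
Q(f) = (-5 + f)*(f + sqrt(2)*sqrt(f)) (Q(f) = (-5 + f)*(f + sqrt(2*f)) = (-5 + f)*(f + sqrt(2)*sqrt(f)))
m + (0*(-1))*Q(j) = 24 + (0*(-1))*((-15)**2 - 5*(-15) + sqrt(2)*(-15)**(3/2) - 5*sqrt(2)*sqrt(-15)) = 24 + 0*(225 + 75 + sqrt(2)*(-15*I*sqrt(15)) - 5*sqrt(2)*I*sqrt(15)) = 24 + 0*(225 + 75 - 15*I*sqrt(30) - 5*I*sqrt(30)) = 24 + 0*(300 - 20*I*sqrt(30)) = 24 + 0 = 24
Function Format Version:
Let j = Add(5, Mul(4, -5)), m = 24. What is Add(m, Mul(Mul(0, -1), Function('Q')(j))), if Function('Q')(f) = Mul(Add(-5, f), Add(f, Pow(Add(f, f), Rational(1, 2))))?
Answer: 24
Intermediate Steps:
j = -15 (j = Add(5, -20) = -15)
Function('Q')(f) = Mul(Add(-5, f), Add(f, Mul(Pow(2, Rational(1, 2)), Pow(f, Rational(1, 2))))) (Function('Q')(f) = Mul(Add(-5, f), Add(f, Pow(Mul(2, f), Rational(1, 2)))) = Mul(Add(-5, f), Add(f, Mul(Pow(2, Rational(1, 2)), Pow(f, Rational(1, 2))))))
Add(m, Mul(Mul(0, -1), Function('Q')(j))) = Add(24, Mul(Mul(0, -1), Add(Pow(-15, 2), Mul(-5, -15), Mul(Pow(2, Rational(1, 2)), Pow(-15, Rational(3, 2))), Mul(-5, Pow(2, Rational(1, 2)), Pow(-15, Rational(1, 2)))))) = Add(24, Mul(0, Add(225, 75, Mul(Pow(2, Rational(1, 2)), Mul(-15, I, Pow(15, Rational(1, 2)))), Mul(-5, Pow(2, Rational(1, 2)), Mul(I, Pow(15, Rational(1, 2))))))) = Add(24, Mul(0, Add(225, 75, Mul(-15, I, Pow(30, Rational(1, 2))), Mul(-5, I, Pow(30, Rational(1, 2)))))) = Add(24, Mul(0, Add(300, Mul(-20, I, Pow(30, Rational(1, 2)))))) = Add(24, 0) = 24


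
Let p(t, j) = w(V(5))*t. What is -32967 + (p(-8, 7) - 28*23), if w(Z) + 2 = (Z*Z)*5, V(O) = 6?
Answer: -35035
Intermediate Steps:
w(Z) = -2 + 5*Z² (w(Z) = -2 + (Z*Z)*5 = -2 + Z²*5 = -2 + 5*Z²)
p(t, j) = 178*t (p(t, j) = (-2 + 5*6²)*t = (-2 + 5*36)*t = (-2 + 180)*t = 178*t)
-32967 + (p(-8, 7) - 28*23) = -32967 + (178*(-8) - 28*23) = -32967 + (-1424 - 644) = -32967 - 2068 = -35035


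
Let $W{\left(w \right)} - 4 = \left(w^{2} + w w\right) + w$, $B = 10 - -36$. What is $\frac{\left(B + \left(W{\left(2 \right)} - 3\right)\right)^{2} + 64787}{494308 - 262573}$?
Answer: $\frac{68036}{231735} \approx 0.29359$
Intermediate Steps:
$B = 46$ ($B = 10 + 36 = 46$)
$W{\left(w \right)} = 4 + w + 2 w^{2}$ ($W{\left(w \right)} = 4 + \left(\left(w^{2} + w w\right) + w\right) = 4 + \left(\left(w^{2} + w^{2}\right) + w\right) = 4 + \left(2 w^{2} + w\right) = 4 + \left(w + 2 w^{2}\right) = 4 + w + 2 w^{2}$)
$\frac{\left(B + \left(W{\left(2 \right)} - 3\right)\right)^{2} + 64787}{494308 - 262573} = \frac{\left(46 + \left(\left(4 + 2 + 2 \cdot 2^{2}\right) - 3\right)\right)^{2} + 64787}{494308 - 262573} = \frac{\left(46 + \left(\left(4 + 2 + 2 \cdot 4\right) - 3\right)\right)^{2} + 64787}{231735} = \left(\left(46 + \left(\left(4 + 2 + 8\right) - 3\right)\right)^{2} + 64787\right) \frac{1}{231735} = \left(\left(46 + \left(14 - 3\right)\right)^{2} + 64787\right) \frac{1}{231735} = \left(\left(46 + 11\right)^{2} + 64787\right) \frac{1}{231735} = \left(57^{2} + 64787\right) \frac{1}{231735} = \left(3249 + 64787\right) \frac{1}{231735} = 68036 \cdot \frac{1}{231735} = \frac{68036}{231735}$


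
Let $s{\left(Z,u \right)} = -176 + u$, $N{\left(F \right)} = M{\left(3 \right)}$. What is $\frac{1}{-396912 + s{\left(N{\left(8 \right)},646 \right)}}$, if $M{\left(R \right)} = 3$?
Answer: $- \frac{1}{396442} \approx -2.5224 \cdot 10^{-6}$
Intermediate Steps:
$N{\left(F \right)} = 3$
$\frac{1}{-396912 + s{\left(N{\left(8 \right)},646 \right)}} = \frac{1}{-396912 + \left(-176 + 646\right)} = \frac{1}{-396912 + 470} = \frac{1}{-396442} = - \frac{1}{396442}$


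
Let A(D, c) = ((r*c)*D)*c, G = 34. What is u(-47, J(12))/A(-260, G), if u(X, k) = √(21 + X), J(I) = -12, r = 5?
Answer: -I*√26/1502800 ≈ -3.393e-6*I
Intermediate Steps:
A(D, c) = 5*D*c² (A(D, c) = ((5*c)*D)*c = (5*D*c)*c = 5*D*c²)
u(-47, J(12))/A(-260, G) = √(21 - 47)/((5*(-260)*34²)) = √(-26)/((5*(-260)*1156)) = (I*√26)/(-1502800) = (I*√26)*(-1/1502800) = -I*√26/1502800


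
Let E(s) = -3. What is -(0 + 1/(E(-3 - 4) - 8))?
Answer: 1/11 ≈ 0.090909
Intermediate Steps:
-(0 + 1/(E(-3 - 4) - 8)) = -(0 + 1/(-3 - 8)) = -(0 + 1/(-11)) = -(0 - 1/11) = -1*(-1/11) = 1/11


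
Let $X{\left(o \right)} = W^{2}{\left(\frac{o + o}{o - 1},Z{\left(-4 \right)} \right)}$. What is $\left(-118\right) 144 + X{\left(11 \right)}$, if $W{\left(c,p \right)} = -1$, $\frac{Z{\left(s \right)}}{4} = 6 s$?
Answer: $-16991$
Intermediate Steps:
$Z{\left(s \right)} = 24 s$ ($Z{\left(s \right)} = 4 \cdot 6 s = 24 s$)
$X{\left(o \right)} = 1$ ($X{\left(o \right)} = \left(-1\right)^{2} = 1$)
$\left(-118\right) 144 + X{\left(11 \right)} = \left(-118\right) 144 + 1 = -16992 + 1 = -16991$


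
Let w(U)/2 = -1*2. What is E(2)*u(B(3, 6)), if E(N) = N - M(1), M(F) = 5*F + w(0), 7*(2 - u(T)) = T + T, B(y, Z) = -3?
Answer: 20/7 ≈ 2.8571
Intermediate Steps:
w(U) = -4 (w(U) = 2*(-1*2) = 2*(-2) = -4)
u(T) = 2 - 2*T/7 (u(T) = 2 - (T + T)/7 = 2 - 2*T/7)
M(F) = -4 + 5*F (M(F) = 5*F - 4 = -4 + 5*F)
E(N) = -1 + N (E(N) = N - (-4 + 5*1) = N - (-4 + 5) = N - 1*1 = N - 1 = -1 + N)
E(2)*u(B(3, 6)) = (-1 + 2)*(2 - 2/7*(-3)) = 1*(2 + 6/7) = 1*(20/7) = 20/7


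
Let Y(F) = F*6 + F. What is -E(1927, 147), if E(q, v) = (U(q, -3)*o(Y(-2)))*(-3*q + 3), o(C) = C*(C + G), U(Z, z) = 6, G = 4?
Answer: 4853520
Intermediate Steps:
Y(F) = 7*F (Y(F) = 6*F + F = 7*F)
o(C) = C*(4 + C) (o(C) = C*(C + 4) = C*(4 + C))
E(q, v) = 2520 - 2520*q (E(q, v) = (6*((7*(-2))*(4 + 7*(-2))))*(-3*q + 3) = (6*(-14*(4 - 14)))*(3 - 3*q) = (6*(-14*(-10)))*(3 - 3*q) = (6*140)*(3 - 3*q) = 840*(3 - 3*q) = 2520 - 2520*q)
-E(1927, 147) = -(2520 - 2520*1927) = -(2520 - 4856040) = -1*(-4853520) = 4853520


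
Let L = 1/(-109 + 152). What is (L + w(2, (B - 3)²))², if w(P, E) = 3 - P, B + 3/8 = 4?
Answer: 1936/1849 ≈ 1.0471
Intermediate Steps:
B = 29/8 (B = -3/8 + 4 = 29/8 ≈ 3.6250)
L = 1/43 ≈ 0.023256
(L + w(2, (B - 3)²))² = (1/43 + (3 - 1*2))² = (1/43 + (3 - 2))² = (1/43 + 1)² = (44/43)² = 1936/1849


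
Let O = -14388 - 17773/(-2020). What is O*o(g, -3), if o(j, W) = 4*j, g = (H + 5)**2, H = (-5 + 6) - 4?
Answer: -116183948/505 ≈ -2.3007e+5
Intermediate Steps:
H = -3 (H = 1 - 4 = -3)
O = -29045987/2020 (O = -14388 - 17773*(-1/2020) = -14388 + 17773/2020 = -29045987/2020 ≈ -14379.)
g = 4 (g = (-3 + 5)**2 = 2**2 = 4)
O*o(g, -3) = -29045987*4/505 = -29045987/2020*16 = -116183948/505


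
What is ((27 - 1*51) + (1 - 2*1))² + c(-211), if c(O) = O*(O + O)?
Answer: 89667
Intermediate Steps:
c(O) = 2*O² (c(O) = O*(2*O) = 2*O²)
((27 - 1*51) + (1 - 2*1))² + c(-211) = ((27 - 1*51) + (1 - 2*1))² + 2*(-211)² = ((27 - 51) + (1 - 2))² + 2*44521 = (-24 - 1)² + 89042 = (-25)² + 89042 = 625 + 89042 = 89667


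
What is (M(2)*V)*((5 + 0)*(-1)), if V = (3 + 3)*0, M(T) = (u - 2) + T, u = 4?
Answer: 0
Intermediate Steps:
M(T) = 2 + T (M(T) = (4 - 2) + T = 2 + T)
V = 0 (V = 6*0 = 0)
(M(2)*V)*((5 + 0)*(-1)) = ((2 + 2)*0)*((5 + 0)*(-1)) = (4*0)*(5*(-1)) = 0*(-5) = 0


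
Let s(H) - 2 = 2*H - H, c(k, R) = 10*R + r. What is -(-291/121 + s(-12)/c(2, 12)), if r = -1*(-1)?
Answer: 301/121 ≈ 2.4876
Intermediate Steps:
r = 1
c(k, R) = 1 + 10*R (c(k, R) = 10*R + 1 = 1 + 10*R)
s(H) = 2 + H (s(H) = 2 + (2*H - H) = 2 + H)
-(-291/121 + s(-12)/c(2, 12)) = -(-291/121 + (2 - 12)/(1 + 10*12)) = -(-291*1/121 - 10/(1 + 120)) = -(-291/121 - 10/121) = -1*(-301/121) = 301/121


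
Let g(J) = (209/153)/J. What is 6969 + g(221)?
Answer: 235643006/33813 ≈ 6969.0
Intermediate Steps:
g(J) = 209/(153*J) (g(J) = (209*(1/153))/J = 209/(153*J))
6969 + g(221) = 6969 + (209/153)/221 = 6969 + (209/153)*(1/221) = 6969 + 209/33813 = 235643006/33813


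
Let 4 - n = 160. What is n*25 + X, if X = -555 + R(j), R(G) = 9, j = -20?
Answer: -4446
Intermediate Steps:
n = -156 (n = 4 - 1*160 = 4 - 160 = -156)
X = -546 (X = -555 + 9 = -546)
n*25 + X = -156*25 - 546 = -3900 - 546 = -4446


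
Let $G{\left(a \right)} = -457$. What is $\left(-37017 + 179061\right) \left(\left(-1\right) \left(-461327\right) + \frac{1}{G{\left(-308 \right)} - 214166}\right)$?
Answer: $\frac{4687991043722560}{71541} \approx 6.5529 \cdot 10^{10}$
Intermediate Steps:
$\left(-37017 + 179061\right) \left(\left(-1\right) \left(-461327\right) + \frac{1}{G{\left(-308 \right)} - 214166}\right) = \left(-37017 + 179061\right) \left(\left(-1\right) \left(-461327\right) + \frac{1}{-457 - 214166}\right) = 142044 \left(461327 + \frac{1}{-214623}\right) = 142044 \left(461327 - \frac{1}{214623}\right) = 142044 \cdot \frac{99011384720}{214623} = \frac{4687991043722560}{71541}$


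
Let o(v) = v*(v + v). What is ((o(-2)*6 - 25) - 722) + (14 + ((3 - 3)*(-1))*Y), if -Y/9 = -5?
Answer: -685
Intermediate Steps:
Y = 45 (Y = -9*(-5) = 45)
o(v) = 2*v² (o(v) = v*(2*v) = 2*v²)
((o(-2)*6 - 25) - 722) + (14 + ((3 - 3)*(-1))*Y) = (((2*(-2)²)*6 - 25) - 722) + (14 + ((3 - 3)*(-1))*45) = (((2*4)*6 - 25) - 722) + (14 + (0*(-1))*45) = ((8*6 - 25) - 722) + (14 + 0*45) = ((48 - 25) - 722) + (14 + 0) = (23 - 722) + 14 = -699 + 14 = -685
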